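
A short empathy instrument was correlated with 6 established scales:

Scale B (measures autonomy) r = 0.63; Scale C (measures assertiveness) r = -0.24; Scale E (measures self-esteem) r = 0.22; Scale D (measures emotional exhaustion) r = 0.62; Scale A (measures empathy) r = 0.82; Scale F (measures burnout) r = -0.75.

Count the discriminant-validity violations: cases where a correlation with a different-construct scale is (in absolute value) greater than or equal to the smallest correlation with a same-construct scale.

Convergent (same construct = empathy): Scale A.
Smallest convergent = 0.82. Discriminant |r|: 0.63, 0.24, 0.22, 0.62, 0.75; count ≥ 0.82 → 0.

0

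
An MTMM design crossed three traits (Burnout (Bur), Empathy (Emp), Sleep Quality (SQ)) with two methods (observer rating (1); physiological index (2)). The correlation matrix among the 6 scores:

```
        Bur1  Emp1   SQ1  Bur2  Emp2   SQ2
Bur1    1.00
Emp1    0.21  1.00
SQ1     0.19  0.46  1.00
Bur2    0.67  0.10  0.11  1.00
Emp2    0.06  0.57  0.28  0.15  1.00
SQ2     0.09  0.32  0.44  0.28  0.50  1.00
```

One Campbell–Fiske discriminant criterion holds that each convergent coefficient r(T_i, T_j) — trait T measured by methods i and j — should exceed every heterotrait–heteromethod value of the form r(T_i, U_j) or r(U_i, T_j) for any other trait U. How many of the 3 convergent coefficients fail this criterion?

Convergent coefficients and their comparison sets:
Bur (methods 1·2): 0.67 vs {0.06, 0.10, 0.09, 0.11} → pass.
Emp (methods 1·2): 0.57 vs {0.10, 0.06, 0.32, 0.28} → pass.
SQ (methods 1·2): 0.44 vs {0.11, 0.09, 0.28, 0.32} → pass.
0 of 3 fail.

0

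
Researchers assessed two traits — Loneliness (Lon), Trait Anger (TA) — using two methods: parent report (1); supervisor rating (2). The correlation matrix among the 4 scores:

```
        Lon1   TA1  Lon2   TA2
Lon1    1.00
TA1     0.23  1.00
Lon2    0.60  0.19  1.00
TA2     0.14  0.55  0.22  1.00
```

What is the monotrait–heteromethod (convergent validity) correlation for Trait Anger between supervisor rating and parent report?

0.55

Same trait (TA), different methods: r(TA2, TA1) = 0.55.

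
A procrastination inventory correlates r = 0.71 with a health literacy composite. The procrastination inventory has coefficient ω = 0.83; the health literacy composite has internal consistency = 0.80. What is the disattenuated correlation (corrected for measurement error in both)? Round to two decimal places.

r_true = r_obs / √(r_xx · r_yy) = 0.71 / √(0.83 × 0.80) = 0.71 / √0.6640 = 0.71 / 0.8149 ≈ 0.87.

0.87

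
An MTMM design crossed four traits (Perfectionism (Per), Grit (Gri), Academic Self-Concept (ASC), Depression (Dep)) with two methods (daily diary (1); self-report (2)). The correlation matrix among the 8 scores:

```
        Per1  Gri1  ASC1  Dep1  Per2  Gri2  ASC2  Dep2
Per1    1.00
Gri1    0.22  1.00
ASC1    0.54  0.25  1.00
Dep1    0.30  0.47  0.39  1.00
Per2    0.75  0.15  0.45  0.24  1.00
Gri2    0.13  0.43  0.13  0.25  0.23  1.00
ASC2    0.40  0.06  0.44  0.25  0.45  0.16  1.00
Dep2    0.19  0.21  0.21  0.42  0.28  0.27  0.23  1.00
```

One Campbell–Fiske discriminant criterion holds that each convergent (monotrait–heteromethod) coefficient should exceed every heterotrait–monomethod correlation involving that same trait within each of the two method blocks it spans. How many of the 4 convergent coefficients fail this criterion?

Each convergent coefficient versus the relevant comparison correlations:
Per (methods 1·2): 0.75 vs {0.22, 0.23, 0.54, 0.45, 0.30, 0.28} → pass.
Gri (methods 1·2): 0.43 vs {0.22, 0.23, 0.25, 0.16, 0.47, 0.27} → fail.
ASC (methods 1·2): 0.44 vs {0.54, 0.45, 0.25, 0.16, 0.39, 0.23} → fail.
Dep (methods 1·2): 0.42 vs {0.30, 0.28, 0.47, 0.27, 0.39, 0.23} → fail.
3 of 4 fail.

3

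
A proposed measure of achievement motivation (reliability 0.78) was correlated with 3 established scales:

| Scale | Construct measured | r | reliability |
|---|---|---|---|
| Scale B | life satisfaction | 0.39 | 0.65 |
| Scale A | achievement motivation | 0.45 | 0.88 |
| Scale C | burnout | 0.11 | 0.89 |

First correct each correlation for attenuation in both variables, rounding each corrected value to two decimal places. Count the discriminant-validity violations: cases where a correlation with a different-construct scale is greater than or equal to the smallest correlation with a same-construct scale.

Disattenuated r (r / √(r_scale · r_new)):
  Scale B (disc): 0.39 / √(0.65·0.78) = 0.55
  Scale A (conv): 0.45 / √(0.88·0.78) = 0.54
  Scale C (disc): 0.11 / √(0.89·0.78) = 0.13
Smallest convergent = 0.54. Discriminant values: 0.55, 0.13; count ≥ 0.54 → 1.

1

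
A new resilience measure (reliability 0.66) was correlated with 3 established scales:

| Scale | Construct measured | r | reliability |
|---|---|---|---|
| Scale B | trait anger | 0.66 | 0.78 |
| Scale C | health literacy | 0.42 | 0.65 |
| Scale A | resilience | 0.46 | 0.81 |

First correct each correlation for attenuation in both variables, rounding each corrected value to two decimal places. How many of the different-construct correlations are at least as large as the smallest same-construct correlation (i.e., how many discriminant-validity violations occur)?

2

Disattenuated r (r / √(r_scale · r_new)):
  Scale B (disc): 0.66 / √(0.78·0.66) = 0.92
  Scale C (disc): 0.42 / √(0.65·0.66) = 0.64
  Scale A (conv): 0.46 / √(0.81·0.66) = 0.63
Smallest convergent = 0.63. Discriminant values: 0.92, 0.64; count ≥ 0.63 → 2.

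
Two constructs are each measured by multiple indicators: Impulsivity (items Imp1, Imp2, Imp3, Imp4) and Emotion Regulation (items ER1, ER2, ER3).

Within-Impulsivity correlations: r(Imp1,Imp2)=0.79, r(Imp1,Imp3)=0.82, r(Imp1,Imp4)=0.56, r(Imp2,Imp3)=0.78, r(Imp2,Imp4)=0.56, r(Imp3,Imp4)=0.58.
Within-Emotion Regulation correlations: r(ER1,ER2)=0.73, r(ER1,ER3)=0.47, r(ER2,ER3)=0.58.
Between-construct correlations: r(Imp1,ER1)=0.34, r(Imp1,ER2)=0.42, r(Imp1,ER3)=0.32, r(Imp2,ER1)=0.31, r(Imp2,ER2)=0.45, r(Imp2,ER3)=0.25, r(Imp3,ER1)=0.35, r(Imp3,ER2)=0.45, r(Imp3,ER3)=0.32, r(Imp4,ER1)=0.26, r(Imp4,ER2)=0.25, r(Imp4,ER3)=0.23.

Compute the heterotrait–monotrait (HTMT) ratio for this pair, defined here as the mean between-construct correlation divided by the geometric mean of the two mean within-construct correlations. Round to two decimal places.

0.52

Between-construct mean = 3.95/12 = 0.3292.
Mean within-Imp = 4.09/6 = 0.6817; mean within-ER = 1.78/3 = 0.5933.
Geometric mean = √(0.6817 × 0.5933) = 0.6360.
HTMT = 0.3292 / 0.6360 = 0.52.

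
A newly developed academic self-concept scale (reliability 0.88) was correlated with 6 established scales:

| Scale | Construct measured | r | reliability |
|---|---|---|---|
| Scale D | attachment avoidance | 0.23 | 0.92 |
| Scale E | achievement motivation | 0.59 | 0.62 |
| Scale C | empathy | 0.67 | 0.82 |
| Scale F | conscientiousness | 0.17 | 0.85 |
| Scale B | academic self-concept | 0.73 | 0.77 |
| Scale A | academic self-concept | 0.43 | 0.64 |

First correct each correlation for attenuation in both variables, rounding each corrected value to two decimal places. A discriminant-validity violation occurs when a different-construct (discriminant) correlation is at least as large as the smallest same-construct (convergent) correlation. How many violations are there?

2

Disattenuated r (r / √(r_scale · r_new)):
  Scale D (disc): 0.23 / √(0.92·0.88) = 0.26
  Scale E (disc): 0.59 / √(0.62·0.88) = 0.80
  Scale C (disc): 0.67 / √(0.82·0.88) = 0.79
  Scale F (disc): 0.17 / √(0.85·0.88) = 0.20
  Scale B (conv): 0.73 / √(0.77·0.88) = 0.89
  Scale A (conv): 0.43 / √(0.64·0.88) = 0.57
Smallest convergent = 0.57. Discriminant values: 0.26, 0.80, 0.79, 0.20; count ≥ 0.57 → 2.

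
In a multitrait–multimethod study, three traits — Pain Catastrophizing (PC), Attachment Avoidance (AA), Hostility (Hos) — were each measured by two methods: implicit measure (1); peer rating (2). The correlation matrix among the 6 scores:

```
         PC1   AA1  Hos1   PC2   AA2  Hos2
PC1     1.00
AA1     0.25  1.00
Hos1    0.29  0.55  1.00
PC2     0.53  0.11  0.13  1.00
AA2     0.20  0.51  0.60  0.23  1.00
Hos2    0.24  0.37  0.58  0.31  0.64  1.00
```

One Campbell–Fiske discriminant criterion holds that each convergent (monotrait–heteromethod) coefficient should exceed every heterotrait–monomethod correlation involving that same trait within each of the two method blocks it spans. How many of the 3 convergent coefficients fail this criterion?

Each convergent coefficient versus the relevant comparison correlations:
PC (methods 1·2): 0.53 vs {0.25, 0.23, 0.29, 0.31} → pass.
AA (methods 1·2): 0.51 vs {0.25, 0.23, 0.55, 0.64} → fail.
Hos (methods 1·2): 0.58 vs {0.29, 0.31, 0.55, 0.64} → fail.
2 of 3 fail.

2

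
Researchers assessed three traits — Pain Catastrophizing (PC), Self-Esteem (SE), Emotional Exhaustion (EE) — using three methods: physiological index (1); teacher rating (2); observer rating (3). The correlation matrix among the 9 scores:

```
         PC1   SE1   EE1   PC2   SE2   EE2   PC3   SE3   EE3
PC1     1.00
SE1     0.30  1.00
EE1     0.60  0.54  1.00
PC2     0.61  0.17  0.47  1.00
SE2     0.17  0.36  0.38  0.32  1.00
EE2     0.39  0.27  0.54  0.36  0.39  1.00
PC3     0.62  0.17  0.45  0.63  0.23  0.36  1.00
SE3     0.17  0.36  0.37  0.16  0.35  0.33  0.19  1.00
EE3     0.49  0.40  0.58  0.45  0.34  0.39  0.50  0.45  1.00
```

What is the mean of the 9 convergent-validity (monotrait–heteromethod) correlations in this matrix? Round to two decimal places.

0.49

Convergent values: 0.61, 0.62, 0.63, 0.36, 0.36, 0.35, 0.54, 0.58, 0.39; mean = 4.44/9 = 0.49.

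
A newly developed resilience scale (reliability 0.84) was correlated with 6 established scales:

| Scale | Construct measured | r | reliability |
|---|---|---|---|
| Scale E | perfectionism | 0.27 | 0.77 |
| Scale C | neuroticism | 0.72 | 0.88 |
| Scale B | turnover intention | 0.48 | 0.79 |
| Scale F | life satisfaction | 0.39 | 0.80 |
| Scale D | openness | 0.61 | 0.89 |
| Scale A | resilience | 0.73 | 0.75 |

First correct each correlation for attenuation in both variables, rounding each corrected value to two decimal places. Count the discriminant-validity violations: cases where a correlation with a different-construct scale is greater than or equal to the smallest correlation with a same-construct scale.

Disattenuated r (r / √(r_scale · r_new)):
  Scale E (disc): 0.27 / √(0.77·0.84) = 0.34
  Scale C (disc): 0.72 / √(0.88·0.84) = 0.84
  Scale B (disc): 0.48 / √(0.79·0.84) = 0.59
  Scale F (disc): 0.39 / √(0.80·0.84) = 0.48
  Scale D (disc): 0.61 / √(0.89·0.84) = 0.71
  Scale A (conv): 0.73 / √(0.75·0.84) = 0.92
Smallest convergent = 0.92. Discriminant values: 0.34, 0.84, 0.59, 0.48, 0.71; count ≥ 0.92 → 0.

0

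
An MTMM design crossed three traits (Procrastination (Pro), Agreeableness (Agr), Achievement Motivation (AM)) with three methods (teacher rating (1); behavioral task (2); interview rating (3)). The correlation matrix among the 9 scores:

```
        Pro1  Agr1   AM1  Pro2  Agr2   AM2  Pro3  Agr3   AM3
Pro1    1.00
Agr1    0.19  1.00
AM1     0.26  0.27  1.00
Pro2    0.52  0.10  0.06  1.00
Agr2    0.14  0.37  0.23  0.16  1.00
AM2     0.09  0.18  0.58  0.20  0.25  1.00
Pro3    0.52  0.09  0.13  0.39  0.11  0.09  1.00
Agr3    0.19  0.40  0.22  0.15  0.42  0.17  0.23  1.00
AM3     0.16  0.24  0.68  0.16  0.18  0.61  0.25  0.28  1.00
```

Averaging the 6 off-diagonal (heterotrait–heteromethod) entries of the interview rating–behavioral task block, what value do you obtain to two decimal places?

0.14

HTHM values (method 3 × method 2): 0.11, 0.09, 0.15, 0.17, 0.16, 0.18; mean = 0.86/6 = 0.14.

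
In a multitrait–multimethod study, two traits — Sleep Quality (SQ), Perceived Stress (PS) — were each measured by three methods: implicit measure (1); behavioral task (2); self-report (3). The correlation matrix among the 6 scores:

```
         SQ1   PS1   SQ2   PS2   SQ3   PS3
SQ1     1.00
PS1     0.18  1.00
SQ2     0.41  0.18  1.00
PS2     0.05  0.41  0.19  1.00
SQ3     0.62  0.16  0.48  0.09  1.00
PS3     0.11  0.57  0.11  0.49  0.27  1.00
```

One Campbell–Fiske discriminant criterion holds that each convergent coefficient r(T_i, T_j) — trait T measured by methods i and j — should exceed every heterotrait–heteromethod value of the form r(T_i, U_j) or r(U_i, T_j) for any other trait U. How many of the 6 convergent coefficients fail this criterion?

Each convergent coefficient versus the relevant comparison correlations:
SQ (methods 1·2): 0.41 vs {0.05, 0.18} → pass.
SQ (methods 1·3): 0.62 vs {0.11, 0.16} → pass.
SQ (methods 2·3): 0.48 vs {0.11, 0.09} → pass.
PS (methods 1·2): 0.41 vs {0.18, 0.05} → pass.
PS (methods 1·3): 0.57 vs {0.16, 0.11} → pass.
PS (methods 2·3): 0.49 vs {0.09, 0.11} → pass.
0 of 6 fail.

0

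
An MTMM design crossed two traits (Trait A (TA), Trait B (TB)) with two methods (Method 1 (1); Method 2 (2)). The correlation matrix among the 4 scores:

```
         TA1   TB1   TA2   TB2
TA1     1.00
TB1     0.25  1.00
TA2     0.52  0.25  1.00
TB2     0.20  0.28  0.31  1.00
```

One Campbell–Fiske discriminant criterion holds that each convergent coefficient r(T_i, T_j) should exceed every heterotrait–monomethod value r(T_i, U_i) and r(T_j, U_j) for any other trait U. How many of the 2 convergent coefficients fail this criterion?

Convergent coefficients and their comparison sets:
TA (methods 1·2): 0.52 vs {0.25, 0.31} → pass.
TB (methods 1·2): 0.28 vs {0.25, 0.31} → fail.
1 of 2 fail.

1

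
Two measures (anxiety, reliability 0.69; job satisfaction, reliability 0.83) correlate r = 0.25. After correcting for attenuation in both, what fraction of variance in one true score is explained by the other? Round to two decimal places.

0.11

Disattenuated r = 0.25 / √(0.69 × 0.83) = 0.25 / 0.7568 = 0.3303.
Shared true-score variance = 0.3303² = 0.1091 ≈ 0.11.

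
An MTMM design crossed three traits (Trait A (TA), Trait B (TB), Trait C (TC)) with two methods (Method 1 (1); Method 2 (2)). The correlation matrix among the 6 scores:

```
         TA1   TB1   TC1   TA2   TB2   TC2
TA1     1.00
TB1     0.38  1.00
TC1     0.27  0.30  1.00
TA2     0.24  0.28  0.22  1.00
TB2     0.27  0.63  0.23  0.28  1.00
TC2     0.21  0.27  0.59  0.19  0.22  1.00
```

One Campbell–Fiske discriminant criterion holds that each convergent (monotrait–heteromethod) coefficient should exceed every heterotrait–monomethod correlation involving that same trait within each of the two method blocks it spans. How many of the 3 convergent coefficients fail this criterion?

1

Each convergent coefficient versus the relevant comparison correlations:
TA (methods 1·2): 0.24 vs {0.38, 0.28, 0.27, 0.19} → fail.
TB (methods 1·2): 0.63 vs {0.38, 0.28, 0.30, 0.22} → pass.
TC (methods 1·2): 0.59 vs {0.27, 0.19, 0.30, 0.22} → pass.
1 of 3 fail.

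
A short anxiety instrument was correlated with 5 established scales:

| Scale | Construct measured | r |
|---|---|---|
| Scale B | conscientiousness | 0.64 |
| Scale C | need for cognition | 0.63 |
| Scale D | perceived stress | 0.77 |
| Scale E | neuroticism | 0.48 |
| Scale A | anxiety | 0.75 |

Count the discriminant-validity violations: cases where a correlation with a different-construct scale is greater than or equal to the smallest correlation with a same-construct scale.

1

Convergent (same construct = anxiety): Scale A.
Smallest convergent = 0.75. Discriminant values: 0.64, 0.63, 0.77, 0.48; count ≥ 0.75 → 1.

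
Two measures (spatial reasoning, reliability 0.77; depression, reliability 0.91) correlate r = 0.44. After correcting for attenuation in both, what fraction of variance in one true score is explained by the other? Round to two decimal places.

Disattenuated r = 0.44 / √(0.77 × 0.91) = 0.44 / 0.8371 = 0.5256.
Shared true-score variance = 0.5256² = 0.2763 ≈ 0.28.

0.28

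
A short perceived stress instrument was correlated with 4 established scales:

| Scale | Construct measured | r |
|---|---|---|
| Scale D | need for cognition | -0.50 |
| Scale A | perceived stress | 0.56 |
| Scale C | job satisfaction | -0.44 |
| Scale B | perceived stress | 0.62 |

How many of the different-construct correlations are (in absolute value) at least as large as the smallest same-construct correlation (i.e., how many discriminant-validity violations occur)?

0

Convergent (same construct = perceived stress): Scale A, Scale B.
Smallest convergent = 0.56. Discriminant |r|: 0.50, 0.44; count ≥ 0.56 → 0.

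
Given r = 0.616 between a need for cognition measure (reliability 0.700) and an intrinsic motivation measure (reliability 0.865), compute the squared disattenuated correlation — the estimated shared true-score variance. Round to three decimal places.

Disattenuated r = 0.616 / √(0.700 × 0.865) = 0.616 / 0.7781 = 0.7917.
Shared true-score variance = 0.7917² = 0.6268 ≈ 0.627.

0.627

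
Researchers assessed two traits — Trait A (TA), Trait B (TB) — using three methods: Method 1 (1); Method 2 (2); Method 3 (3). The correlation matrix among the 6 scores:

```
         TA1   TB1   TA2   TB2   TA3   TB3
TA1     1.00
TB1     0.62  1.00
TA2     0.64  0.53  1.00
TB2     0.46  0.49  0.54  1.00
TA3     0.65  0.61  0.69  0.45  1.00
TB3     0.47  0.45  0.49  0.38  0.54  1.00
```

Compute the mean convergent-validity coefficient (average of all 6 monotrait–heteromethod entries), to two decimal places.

Convergent values: 0.64, 0.65, 0.69, 0.49, 0.45, 0.38; mean = 3.30/6 = 0.55.

0.55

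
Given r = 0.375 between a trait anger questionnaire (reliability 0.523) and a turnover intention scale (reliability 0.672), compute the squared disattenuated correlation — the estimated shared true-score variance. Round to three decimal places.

0.400

Disattenuated r = 0.375 / √(0.523 × 0.672) = 0.375 / 0.5928 = 0.6326.
Shared true-score variance = 0.6326² = 0.4002 ≈ 0.400.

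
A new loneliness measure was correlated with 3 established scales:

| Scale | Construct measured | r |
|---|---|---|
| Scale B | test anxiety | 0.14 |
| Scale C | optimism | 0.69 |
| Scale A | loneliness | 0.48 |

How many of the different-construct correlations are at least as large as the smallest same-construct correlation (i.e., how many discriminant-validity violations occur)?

Convergent (same construct = loneliness): Scale A.
Smallest convergent = 0.48. Discriminant values: 0.14, 0.69; count ≥ 0.48 → 1.

1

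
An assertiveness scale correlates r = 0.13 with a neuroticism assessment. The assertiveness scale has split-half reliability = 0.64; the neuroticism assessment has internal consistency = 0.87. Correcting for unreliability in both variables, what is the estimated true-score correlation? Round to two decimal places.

0.17

r_true = r_obs / √(r_xx · r_yy) = 0.13 / √(0.64 × 0.87) = 0.13 / √0.5568 = 0.13 / 0.7462 ≈ 0.17.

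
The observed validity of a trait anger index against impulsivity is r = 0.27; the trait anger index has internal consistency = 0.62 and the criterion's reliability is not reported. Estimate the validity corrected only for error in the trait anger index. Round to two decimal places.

Single correction: r_c = r_obs / √r_xx = 0.27 / √0.62 = 0.27 / 0.7874 ≈ 0.34.

0.34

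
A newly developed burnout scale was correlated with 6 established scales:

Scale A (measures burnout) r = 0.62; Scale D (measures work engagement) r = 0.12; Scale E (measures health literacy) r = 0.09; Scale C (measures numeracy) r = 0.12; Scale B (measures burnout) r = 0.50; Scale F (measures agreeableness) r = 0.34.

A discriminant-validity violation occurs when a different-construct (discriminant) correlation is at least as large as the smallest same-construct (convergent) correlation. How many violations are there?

0

Convergent (same construct = burnout): Scale A, Scale B.
Smallest convergent = 0.50. Discriminant values: 0.12, 0.09, 0.12, 0.34; count ≥ 0.50 → 0.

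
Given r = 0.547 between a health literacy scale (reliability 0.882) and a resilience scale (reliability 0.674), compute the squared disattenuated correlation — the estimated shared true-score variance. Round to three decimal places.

0.503

Disattenuated r = 0.547 / √(0.882 × 0.674) = 0.547 / 0.7710 = 0.7095.
Shared true-score variance = 0.7095² = 0.5034 ≈ 0.503.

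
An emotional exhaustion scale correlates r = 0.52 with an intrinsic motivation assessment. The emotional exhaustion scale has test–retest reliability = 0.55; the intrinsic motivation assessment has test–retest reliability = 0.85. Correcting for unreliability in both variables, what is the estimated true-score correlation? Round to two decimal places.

0.76

r_true = r_obs / √(r_xx · r_yy) = 0.52 / √(0.55 × 0.85) = 0.52 / √0.4675 = 0.52 / 0.6837 ≈ 0.76.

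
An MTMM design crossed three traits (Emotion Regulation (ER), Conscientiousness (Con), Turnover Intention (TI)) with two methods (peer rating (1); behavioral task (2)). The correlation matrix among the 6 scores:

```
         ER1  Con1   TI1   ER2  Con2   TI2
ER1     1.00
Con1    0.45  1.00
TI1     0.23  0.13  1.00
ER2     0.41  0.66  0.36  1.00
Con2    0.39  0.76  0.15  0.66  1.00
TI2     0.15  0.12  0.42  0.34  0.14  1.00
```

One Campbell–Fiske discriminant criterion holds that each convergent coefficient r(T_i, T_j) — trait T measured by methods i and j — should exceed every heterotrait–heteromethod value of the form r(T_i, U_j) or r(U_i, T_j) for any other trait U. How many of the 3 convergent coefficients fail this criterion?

Convergent coefficients and their comparison sets:
ER (methods 1·2): 0.41 vs {0.39, 0.66, 0.15, 0.36} → fail.
Con (methods 1·2): 0.76 vs {0.66, 0.39, 0.12, 0.15} → pass.
TI (methods 1·2): 0.42 vs {0.36, 0.15, 0.15, 0.12} → pass.
1 of 3 fail.

1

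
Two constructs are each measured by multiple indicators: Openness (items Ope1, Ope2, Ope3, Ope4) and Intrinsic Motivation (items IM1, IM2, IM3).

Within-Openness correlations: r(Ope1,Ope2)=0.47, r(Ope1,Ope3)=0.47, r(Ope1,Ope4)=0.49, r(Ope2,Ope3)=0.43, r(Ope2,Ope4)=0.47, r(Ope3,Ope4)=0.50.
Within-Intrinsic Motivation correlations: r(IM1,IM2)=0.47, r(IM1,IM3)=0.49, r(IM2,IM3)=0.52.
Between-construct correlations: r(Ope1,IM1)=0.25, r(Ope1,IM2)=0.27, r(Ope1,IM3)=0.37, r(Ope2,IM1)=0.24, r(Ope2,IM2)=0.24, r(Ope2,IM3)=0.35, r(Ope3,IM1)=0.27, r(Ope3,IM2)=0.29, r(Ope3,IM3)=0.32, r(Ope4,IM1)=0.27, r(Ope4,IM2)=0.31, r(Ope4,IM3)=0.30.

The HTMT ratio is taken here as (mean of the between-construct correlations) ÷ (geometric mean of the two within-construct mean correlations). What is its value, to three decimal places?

0.601

Mean between = 3.48/12 = 0.2900.
Mean within-Ope = 2.83/6 = 0.4717; mean within-IM = 1.48/3 = 0.4933.
Geometric mean = √(0.4717 × 0.4933) = 0.4824.
HTMT = 0.2900 / 0.4824 = 0.601.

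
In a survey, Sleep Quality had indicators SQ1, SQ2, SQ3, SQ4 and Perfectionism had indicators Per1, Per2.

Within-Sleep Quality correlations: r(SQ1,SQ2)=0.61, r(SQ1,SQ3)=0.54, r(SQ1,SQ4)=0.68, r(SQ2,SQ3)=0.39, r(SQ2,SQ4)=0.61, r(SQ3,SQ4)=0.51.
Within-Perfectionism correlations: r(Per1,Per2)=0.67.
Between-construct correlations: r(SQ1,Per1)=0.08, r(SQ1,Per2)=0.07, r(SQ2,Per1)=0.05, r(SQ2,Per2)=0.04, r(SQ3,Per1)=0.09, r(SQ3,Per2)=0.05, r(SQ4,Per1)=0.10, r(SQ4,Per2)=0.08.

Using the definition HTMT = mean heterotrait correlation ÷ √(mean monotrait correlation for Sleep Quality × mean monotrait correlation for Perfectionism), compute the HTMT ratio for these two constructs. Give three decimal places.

Mean heterotrait r = 0.56/8 = 0.0700.
Mean within-SQ = 3.34/6 = 0.5567; mean within-Per = 0.67/1 = 0.6700.
Geometric mean = √(0.5567 × 0.6700) = 0.6107.
HTMT = 0.0700 / 0.6107 = 0.115.

0.115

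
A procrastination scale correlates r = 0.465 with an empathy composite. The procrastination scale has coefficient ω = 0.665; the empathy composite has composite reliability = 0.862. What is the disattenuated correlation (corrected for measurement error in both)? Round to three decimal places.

0.614

r_true = r_obs / √(r_xx · r_yy) = 0.465 / √(0.665 × 0.862) = 0.465 / √0.573230 = 0.465 / 0.7571 ≈ 0.614.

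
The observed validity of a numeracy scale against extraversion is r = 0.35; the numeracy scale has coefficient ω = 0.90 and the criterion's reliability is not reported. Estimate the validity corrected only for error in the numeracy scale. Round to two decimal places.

0.37

Single correction: r_c = r_obs / √r_xx = 0.35 / √0.90 = 0.35 / 0.9487 ≈ 0.37.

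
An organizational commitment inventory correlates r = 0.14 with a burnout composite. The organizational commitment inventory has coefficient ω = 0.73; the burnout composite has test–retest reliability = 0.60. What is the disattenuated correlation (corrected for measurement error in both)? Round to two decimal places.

r_true = r_obs / √(r_xx · r_yy) = 0.14 / √(0.73 × 0.60) = 0.14 / √0.4380 = 0.14 / 0.6618 ≈ 0.21.

0.21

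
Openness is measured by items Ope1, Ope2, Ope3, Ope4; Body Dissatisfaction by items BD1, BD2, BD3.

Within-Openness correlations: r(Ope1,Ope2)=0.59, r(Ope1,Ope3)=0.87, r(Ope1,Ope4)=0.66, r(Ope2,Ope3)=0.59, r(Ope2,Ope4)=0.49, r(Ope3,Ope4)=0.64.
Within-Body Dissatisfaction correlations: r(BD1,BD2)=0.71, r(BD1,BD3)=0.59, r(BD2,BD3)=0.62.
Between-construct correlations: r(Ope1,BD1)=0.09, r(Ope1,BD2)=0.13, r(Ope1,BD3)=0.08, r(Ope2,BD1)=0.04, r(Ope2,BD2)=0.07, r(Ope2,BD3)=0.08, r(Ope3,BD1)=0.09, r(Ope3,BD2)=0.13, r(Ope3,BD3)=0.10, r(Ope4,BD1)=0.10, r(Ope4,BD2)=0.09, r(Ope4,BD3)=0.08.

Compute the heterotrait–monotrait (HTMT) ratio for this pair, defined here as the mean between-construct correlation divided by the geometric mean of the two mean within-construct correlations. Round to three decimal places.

0.141

Between-construct mean = 1.08/12 = 0.0900.
Mean within-Ope = 3.84/6 = 0.6400; mean within-BD = 1.92/3 = 0.6400.
Geometric mean = √(0.6400 × 0.6400) = 0.6400.
HTMT = 0.0900 / 0.6400 = 0.141.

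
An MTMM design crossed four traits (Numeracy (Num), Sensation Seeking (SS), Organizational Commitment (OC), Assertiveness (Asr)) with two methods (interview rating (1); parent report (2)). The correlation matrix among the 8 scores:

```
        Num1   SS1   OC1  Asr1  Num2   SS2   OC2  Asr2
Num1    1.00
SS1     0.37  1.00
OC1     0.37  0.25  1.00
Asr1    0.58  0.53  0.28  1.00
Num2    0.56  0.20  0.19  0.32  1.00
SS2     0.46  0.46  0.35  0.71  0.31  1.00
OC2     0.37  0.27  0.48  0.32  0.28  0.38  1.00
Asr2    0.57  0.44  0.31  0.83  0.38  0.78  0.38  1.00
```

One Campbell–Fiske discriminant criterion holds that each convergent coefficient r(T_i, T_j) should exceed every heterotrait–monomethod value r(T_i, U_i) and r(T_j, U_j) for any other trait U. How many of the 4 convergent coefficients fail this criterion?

Each convergent coefficient versus the relevant comparison correlations:
Num (methods 1·2): 0.56 vs {0.37, 0.31, 0.37, 0.28, 0.58, 0.38} → fail.
SS (methods 1·2): 0.46 vs {0.37, 0.31, 0.25, 0.38, 0.53, 0.78} → fail.
OC (methods 1·2): 0.48 vs {0.37, 0.28, 0.25, 0.38, 0.28, 0.38} → pass.
Asr (methods 1·2): 0.83 vs {0.58, 0.38, 0.53, 0.78, 0.28, 0.38} → pass.
2 of 4 fail.

2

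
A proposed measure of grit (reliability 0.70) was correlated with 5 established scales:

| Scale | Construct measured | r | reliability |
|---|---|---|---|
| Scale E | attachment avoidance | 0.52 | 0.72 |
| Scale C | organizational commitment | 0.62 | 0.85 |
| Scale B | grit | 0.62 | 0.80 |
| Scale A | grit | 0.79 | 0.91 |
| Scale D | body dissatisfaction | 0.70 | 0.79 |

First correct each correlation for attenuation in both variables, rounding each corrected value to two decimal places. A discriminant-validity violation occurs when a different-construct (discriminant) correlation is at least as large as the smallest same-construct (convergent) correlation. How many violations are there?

1

Disattenuated r (r / √(r_scale · r_new)):
  Scale E (disc): 0.52 / √(0.72·0.70) = 0.73
  Scale C (disc): 0.62 / √(0.85·0.70) = 0.80
  Scale B (conv): 0.62 / √(0.80·0.70) = 0.83
  Scale A (conv): 0.79 / √(0.91·0.70) = 0.99
  Scale D (disc): 0.70 / √(0.79·0.70) = 0.94
Smallest convergent = 0.83. Discriminant values: 0.73, 0.80, 0.94; count ≥ 0.83 → 1.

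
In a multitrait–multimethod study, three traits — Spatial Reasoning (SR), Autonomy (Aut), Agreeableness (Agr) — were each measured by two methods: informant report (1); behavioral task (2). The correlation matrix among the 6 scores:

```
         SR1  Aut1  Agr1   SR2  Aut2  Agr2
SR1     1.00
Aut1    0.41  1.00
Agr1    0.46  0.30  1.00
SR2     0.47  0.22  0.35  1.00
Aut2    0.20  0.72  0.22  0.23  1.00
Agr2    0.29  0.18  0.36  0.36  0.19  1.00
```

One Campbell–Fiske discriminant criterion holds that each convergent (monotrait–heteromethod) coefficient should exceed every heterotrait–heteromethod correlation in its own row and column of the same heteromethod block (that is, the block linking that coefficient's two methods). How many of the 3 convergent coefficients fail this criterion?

0

Convergent coefficients and their comparison sets:
SR (methods 1·2): 0.47 vs {0.20, 0.22, 0.29, 0.35} → pass.
Aut (methods 1·2): 0.72 vs {0.22, 0.20, 0.18, 0.22} → pass.
Agr (methods 1·2): 0.36 vs {0.35, 0.29, 0.22, 0.18} → pass.
0 of 3 fail.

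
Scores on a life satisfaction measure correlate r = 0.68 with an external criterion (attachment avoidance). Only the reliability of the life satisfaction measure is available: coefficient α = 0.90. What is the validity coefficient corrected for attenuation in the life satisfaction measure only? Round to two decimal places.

0.72

Single correction: r_c = r_obs / √r_xx = 0.68 / √0.90 = 0.68 / 0.9487 ≈ 0.72.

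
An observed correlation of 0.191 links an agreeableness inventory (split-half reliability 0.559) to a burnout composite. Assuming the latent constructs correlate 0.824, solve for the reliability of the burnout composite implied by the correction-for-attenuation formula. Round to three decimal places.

r_true = r_obs / √(r_xx · r_yy) ⇒ 0.824 = 0.191 / √(0.559 · r_yy).
√(0.559 · r_yy) = 0.191 / 0.824 = 0.2318; 0.559 · r_yy = 0.0537; r_yy = 0.0537 / 0.559 ≈ 0.096.

0.096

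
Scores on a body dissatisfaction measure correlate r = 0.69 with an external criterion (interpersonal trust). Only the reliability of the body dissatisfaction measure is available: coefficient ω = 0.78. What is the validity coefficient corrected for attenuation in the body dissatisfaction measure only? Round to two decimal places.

Single correction: r_c = r_obs / √r_xx = 0.69 / √0.78 = 0.69 / 0.8832 ≈ 0.78.

0.78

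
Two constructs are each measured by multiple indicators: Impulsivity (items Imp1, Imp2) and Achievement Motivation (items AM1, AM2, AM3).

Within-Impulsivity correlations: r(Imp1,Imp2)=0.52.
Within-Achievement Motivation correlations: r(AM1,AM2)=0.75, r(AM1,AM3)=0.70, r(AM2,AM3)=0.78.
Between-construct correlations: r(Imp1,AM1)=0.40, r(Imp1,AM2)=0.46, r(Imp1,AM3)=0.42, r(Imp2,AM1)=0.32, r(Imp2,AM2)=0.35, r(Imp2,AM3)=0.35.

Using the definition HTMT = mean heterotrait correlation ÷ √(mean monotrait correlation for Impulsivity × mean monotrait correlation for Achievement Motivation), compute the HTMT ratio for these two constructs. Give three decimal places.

Mean heterotrait r = 2.30/6 = 0.3833.
Mean within-Imp = 0.52/1 = 0.5200; mean within-AM = 2.23/3 = 0.7433.
Geometric mean = √(0.5200 × 0.7433) = 0.6217.
HTMT = 0.3833 / 0.6217 = 0.617.

0.617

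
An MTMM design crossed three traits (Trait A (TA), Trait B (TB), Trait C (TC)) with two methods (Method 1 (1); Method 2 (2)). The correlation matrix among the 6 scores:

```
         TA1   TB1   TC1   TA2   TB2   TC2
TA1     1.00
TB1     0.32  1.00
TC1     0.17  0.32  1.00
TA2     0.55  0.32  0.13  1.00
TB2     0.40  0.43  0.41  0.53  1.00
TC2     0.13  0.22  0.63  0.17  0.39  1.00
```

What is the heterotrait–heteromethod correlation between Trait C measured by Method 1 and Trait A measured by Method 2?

0.13

Different traits and methods: r(TC1, TA2) = 0.13.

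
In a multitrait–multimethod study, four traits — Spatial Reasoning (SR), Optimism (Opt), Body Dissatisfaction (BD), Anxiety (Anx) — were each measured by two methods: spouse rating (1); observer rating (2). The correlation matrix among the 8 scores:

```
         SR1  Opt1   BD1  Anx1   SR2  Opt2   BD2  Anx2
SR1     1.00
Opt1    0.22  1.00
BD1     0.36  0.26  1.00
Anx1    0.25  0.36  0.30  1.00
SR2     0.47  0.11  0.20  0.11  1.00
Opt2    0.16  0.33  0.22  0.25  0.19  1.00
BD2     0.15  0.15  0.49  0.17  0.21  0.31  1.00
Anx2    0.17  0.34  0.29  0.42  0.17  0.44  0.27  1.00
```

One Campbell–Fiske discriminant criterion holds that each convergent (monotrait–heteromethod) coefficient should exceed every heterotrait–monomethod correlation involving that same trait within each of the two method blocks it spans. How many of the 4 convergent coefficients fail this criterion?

2

Convergent coefficients and their comparison sets:
SR (methods 1·2): 0.47 vs {0.22, 0.19, 0.36, 0.21, 0.25, 0.17} → pass.
Opt (methods 1·2): 0.33 vs {0.22, 0.19, 0.26, 0.31, 0.36, 0.44} → fail.
BD (methods 1·2): 0.49 vs {0.36, 0.21, 0.26, 0.31, 0.30, 0.27} → pass.
Anx (methods 1·2): 0.42 vs {0.25, 0.17, 0.36, 0.44, 0.30, 0.27} → fail.
2 of 4 fail.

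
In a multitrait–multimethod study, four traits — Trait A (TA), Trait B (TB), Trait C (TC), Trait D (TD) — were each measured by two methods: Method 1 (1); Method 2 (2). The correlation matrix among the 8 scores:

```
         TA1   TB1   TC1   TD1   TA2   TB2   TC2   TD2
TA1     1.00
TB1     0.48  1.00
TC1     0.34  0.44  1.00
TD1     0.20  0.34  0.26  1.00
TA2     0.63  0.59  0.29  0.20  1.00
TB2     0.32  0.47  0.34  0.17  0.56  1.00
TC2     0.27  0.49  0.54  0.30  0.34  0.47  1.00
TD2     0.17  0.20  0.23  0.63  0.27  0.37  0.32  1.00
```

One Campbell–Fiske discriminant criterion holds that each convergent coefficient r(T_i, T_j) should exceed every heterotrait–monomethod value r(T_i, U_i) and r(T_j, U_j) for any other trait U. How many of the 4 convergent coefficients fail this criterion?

1

Checking each validity diagonal entry against its comparison values:
TA (methods 1·2): 0.63 vs {0.48, 0.56, 0.34, 0.34, 0.20, 0.27} → pass.
TB (methods 1·2): 0.47 vs {0.48, 0.56, 0.44, 0.47, 0.34, 0.37} → fail.
TC (methods 1·2): 0.54 vs {0.34, 0.34, 0.44, 0.47, 0.26, 0.32} → pass.
TD (methods 1·2): 0.63 vs {0.20, 0.27, 0.34, 0.37, 0.26, 0.32} → pass.
1 of 4 fail.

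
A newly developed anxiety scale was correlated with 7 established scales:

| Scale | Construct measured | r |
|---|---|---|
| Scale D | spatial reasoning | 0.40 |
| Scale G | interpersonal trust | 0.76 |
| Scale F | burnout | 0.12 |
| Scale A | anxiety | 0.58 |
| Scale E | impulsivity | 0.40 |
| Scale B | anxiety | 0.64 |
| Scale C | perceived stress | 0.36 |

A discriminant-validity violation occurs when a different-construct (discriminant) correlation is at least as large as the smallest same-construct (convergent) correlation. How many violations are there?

1

Convergent (same construct = anxiety): Scale A, Scale B.
Smallest convergent = 0.58. Discriminant values: 0.40, 0.76, 0.12, 0.40, 0.36; count ≥ 0.58 → 1.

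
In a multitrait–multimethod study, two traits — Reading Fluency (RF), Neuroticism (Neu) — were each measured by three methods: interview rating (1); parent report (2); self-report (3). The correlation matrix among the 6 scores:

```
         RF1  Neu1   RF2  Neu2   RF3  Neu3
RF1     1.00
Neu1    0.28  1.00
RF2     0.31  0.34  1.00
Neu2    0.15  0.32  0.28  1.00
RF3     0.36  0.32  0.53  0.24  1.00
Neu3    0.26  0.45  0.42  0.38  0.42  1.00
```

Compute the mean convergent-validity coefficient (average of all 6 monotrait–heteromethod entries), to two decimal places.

0.39

Convergent values: 0.31, 0.36, 0.53, 0.32, 0.45, 0.38; mean = 2.35/6 = 0.39.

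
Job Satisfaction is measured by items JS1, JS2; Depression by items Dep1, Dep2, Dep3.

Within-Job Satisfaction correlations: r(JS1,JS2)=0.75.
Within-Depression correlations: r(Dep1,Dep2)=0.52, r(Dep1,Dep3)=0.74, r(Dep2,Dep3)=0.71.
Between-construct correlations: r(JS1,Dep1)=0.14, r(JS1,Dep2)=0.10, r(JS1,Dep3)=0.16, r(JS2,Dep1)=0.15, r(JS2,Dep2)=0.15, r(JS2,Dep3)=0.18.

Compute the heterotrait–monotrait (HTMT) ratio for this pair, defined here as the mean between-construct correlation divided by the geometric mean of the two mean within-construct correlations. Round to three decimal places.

Between-construct mean = 0.88/6 = 0.1467.
Mean within-JS = 0.75/1 = 0.7500; mean within-Dep = 1.97/3 = 0.6567.
Geometric mean = √(0.7500 × 0.6567) = 0.7018.
HTMT = 0.1467 / 0.7018 = 0.209.

0.209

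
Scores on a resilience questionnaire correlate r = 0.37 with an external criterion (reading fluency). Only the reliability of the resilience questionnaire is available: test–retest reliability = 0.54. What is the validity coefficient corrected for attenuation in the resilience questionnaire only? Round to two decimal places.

Single correction: r_c = r_obs / √r_xx = 0.37 / √0.54 = 0.37 / 0.7348 ≈ 0.50.

0.50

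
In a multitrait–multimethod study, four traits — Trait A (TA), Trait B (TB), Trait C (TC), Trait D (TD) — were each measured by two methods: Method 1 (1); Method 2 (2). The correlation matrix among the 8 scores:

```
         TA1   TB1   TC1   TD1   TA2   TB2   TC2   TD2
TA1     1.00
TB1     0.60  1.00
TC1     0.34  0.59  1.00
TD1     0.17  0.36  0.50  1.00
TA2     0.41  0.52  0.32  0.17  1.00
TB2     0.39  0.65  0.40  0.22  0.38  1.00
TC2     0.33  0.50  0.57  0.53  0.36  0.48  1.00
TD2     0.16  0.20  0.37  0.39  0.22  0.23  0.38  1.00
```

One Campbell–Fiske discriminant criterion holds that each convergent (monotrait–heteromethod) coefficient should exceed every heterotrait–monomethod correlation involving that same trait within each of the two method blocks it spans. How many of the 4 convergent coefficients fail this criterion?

Checking each validity diagonal entry against its comparison values:
TA (methods 1·2): 0.41 vs {0.60, 0.38, 0.34, 0.36, 0.17, 0.22} → fail.
TB (methods 1·2): 0.65 vs {0.60, 0.38, 0.59, 0.48, 0.36, 0.23} → pass.
TC (methods 1·2): 0.57 vs {0.34, 0.36, 0.59, 0.48, 0.50, 0.38} → fail.
TD (methods 1·2): 0.39 vs {0.17, 0.22, 0.36, 0.23, 0.50, 0.38} → fail.
3 of 4 fail.

3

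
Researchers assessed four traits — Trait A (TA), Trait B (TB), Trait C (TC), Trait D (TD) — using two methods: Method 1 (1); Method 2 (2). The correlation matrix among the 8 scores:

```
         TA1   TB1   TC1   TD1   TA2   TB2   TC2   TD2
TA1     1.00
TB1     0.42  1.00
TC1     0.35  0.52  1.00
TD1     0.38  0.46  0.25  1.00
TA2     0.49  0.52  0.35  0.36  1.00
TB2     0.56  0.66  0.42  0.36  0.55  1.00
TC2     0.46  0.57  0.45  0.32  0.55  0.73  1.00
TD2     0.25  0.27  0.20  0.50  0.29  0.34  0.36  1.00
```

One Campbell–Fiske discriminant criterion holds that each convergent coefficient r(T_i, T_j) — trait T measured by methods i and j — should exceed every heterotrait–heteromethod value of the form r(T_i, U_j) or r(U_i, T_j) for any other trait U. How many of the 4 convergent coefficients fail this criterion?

Convergent coefficients and their comparison sets:
TA (methods 1·2): 0.49 vs {0.56, 0.52, 0.46, 0.35, 0.25, 0.36} → fail.
TB (methods 1·2): 0.66 vs {0.52, 0.56, 0.57, 0.42, 0.27, 0.36} → pass.
TC (methods 1·2): 0.45 vs {0.35, 0.46, 0.42, 0.57, 0.20, 0.32} → fail.
TD (methods 1·2): 0.50 vs {0.36, 0.25, 0.36, 0.27, 0.32, 0.20} → pass.
2 of 4 fail.

2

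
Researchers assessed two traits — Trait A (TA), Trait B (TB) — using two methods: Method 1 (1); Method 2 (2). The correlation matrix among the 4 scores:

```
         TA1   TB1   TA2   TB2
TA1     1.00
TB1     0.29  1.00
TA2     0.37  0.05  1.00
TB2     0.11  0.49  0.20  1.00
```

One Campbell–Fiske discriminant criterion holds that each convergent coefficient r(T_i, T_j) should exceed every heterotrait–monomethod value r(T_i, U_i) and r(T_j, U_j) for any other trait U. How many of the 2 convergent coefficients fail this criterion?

0

Convergent coefficients and their comparison sets:
TA (methods 1·2): 0.37 vs {0.29, 0.20} → pass.
TB (methods 1·2): 0.49 vs {0.29, 0.20} → pass.
0 of 2 fail.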